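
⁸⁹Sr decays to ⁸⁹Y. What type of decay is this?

ΔA = 89 − 89 = 0; ΔZ = 39 − 38 = +1.
A is unchanged and Z rises by 1 — a neutron has become a proton (β⁻ decay).

beta-minus decay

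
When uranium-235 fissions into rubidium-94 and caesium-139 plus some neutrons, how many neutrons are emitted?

2

Conserve mass number: 235 = 94 + 139 + k, so k = 235 − 233 = 2.
Check atomic number: 92 = 37 + 55 + 0 = 92. ✓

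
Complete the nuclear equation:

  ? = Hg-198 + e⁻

Au-198

Conserve mass number: A = 198 + 0, so A = 198.
Conserve atomic number: Z = 80 − 1, so Z = 79.
Z = 79 is gold, so the species is Au-198.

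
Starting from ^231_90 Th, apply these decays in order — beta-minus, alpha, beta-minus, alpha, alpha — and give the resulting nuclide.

Rn-219

Start: (A, Z) = (231, 90).
After β⁻: (231, 91).
After α: (227, 89).
After β⁻: (227, 90).
After α: (223, 88).
After α: (219, 86).
Z = 86 is radon.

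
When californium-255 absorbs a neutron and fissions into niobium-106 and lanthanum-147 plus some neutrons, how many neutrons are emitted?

3

Conserve mass number: 256 = 106 + 147 + k, so k = 256 − 253 = 3.
Check atomic number: 98 = 41 + 57 + 0 = 98. ✓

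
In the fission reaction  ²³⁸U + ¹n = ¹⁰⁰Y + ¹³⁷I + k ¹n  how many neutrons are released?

Conserve mass number: 239 = 100 + 137 + k, so k = 239 − 237 = 2.
Check atomic number: 92 = 39 + 53 + 0 = 92. ✓

2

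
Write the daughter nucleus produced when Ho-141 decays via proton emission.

Dy-140

Proton emission: mass number changes by -1, atomic number by -1.
A: 141 − 1 = 140; Z: 67 − 1 = 66.
Z = 66 is dysprosium, so the daughter is Dy-140.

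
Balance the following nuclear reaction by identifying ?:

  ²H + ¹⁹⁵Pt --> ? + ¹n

Au-196

Conserve mass number: 2 + 195 = A + 1, so A = 196.
Conserve atomic number: 1 + 78 = Z + 0, so Z = 79.
Z = 79 is gold, so the species is ¹⁹⁶Au.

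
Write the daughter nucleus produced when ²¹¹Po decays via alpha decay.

Pb-207

Alpha decay: mass number changes by -4, atomic number by -2.
A: 211 − 4 = 207; Z: 84 − 2 = 82.
Z = 82 is lead, so the daughter is ²⁰⁷Pb.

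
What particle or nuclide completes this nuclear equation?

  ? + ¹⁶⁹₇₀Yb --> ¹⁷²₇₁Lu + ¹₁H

alpha particle

Conserve mass number: A + 169 = 172 + 1, so A = 4.
Conserve atomic number: Z + 70 = 71 + 1, so Z = 2.
A = 4 and Z = 2 is ⁴₂He — an alpha particle.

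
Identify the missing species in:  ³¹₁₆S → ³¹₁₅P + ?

positron

Conserve mass number: 31 = 31 + A, so A = 0.
Conserve atomic number: 16 = 15 + Z, so Z = 1.
A = 0 and Z = 1 is ⁰₁e — a positron.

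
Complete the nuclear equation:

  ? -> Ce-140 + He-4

Conserve mass number: A = 140 + 4, so A = 144.
Conserve atomic number: Z = 58 + 2, so Z = 60.
Z = 60 is neodymium, so the species is Nd-144.

Nd-144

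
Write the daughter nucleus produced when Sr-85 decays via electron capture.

Rb-85

Electron capture: mass number changes by +0, atomic number by -1.
A: 85 = 85; Z: 38 − 1 = 37.
Z = 37 is rubidium, so the daughter is Rb-85.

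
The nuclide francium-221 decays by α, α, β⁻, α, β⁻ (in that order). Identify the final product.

Start: (A, Z) = (221, 87).
After α: (217, 85).
After α: (213, 83).
After β⁻: (213, 84).
After α: (209, 82).
After β⁻: (209, 83).
Z = 83 is bismuth.

Bi-209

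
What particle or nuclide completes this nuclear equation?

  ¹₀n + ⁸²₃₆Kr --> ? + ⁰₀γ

Kr-83

Conserve mass number: 1 + 82 = A + 0, so A = 83.
Conserve atomic number: 0 + 36 = Z + 0, so Z = 36.
Z = 36 is krypton, so the species is ⁸³₃₆Kr.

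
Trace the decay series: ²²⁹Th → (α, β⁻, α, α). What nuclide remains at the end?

Start: (A, Z) = (229, 90).
After α: (225, 88).
After β⁻: (225, 89).
After α: (221, 87).
After α: (217, 85).
Z = 85 is astatine.

At-217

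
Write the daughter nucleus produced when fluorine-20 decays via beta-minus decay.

Ne-20

Beta-minus decay: mass number changes by +0, atomic number by +1.
A: 20 = 20; Z: 9 + 1 = 10.
Z = 10 is neon, so the daughter is neon-20.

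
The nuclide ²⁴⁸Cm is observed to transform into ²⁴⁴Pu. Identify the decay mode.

ΔA = 244 − 248 = -4; ΔZ = 94 − 96 = -2.
A drops by 4 and Z drops by 2 — the signature of alpha emission.

alpha decay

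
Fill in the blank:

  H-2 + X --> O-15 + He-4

Conserve mass number: 2 + A = 15 + 4, so A = 17.
Conserve atomic number: 1 + Z = 8 + 2, so Z = 9.
Z = 9 is fluorine, so the species is F-17.

F-17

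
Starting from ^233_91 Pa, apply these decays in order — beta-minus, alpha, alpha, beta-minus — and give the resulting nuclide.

Ac-225

Start: (A, Z) = (233, 91).
After β⁻: (233, 92).
After α: (229, 90).
After α: (225, 88).
After β⁻: (225, 89).
Z = 89 is actinium.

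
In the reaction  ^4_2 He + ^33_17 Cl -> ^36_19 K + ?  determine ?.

neutron

Conserve mass number: 4 + 33 = 36 + A, so A = 1.
Conserve atomic number: 2 + 17 = 19 + Z, so Z = 0.
A = 1 and Z = 0 is ^1_0 n — a neutron.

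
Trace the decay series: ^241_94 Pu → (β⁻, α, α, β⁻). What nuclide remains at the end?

Start: (A, Z) = (241, 94).
After β⁻: (241, 95).
After α: (237, 93).
After α: (233, 91).
After β⁻: (233, 92).
Z = 92 is uranium.

U-233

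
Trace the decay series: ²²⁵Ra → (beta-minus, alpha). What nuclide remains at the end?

Start: (A, Z) = (225, 88).
After β⁻: (225, 89).
After α: (221, 87).
Z = 87 is francium.

Fr-221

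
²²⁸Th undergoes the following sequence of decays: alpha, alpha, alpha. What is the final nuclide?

Po-216

Start: (A, Z) = (228, 90).
After α: (224, 88).
After α: (220, 86).
After α: (216, 84).
Z = 84 is polonium.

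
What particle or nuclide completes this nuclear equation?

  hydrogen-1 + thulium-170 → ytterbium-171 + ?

gamma ray

Conserve mass number: 1 + 170 = 171 + A, so A = 0.
Conserve atomic number: 1 + 69 = 70 + Z, so Z = 0.
A = 0 and Z = 0 is γ — a gamma ray.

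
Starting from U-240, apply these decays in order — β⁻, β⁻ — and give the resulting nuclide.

Start: (A, Z) = (240, 92).
After β⁻: (240, 93).
After β⁻: (240, 94).
Z = 94 is plutonium.

Pu-240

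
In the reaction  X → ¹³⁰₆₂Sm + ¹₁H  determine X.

Conserve mass number: A = 130 + 1, so A = 131.
Conserve atomic number: Z = 62 + 1, so Z = 63.
Z = 63 is europium, so the species is ¹³¹₆₃Eu.

Eu-131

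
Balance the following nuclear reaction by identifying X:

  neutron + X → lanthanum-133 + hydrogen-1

Ce-133

Conserve mass number: 1 + A = 133 + 1, so A = 133.
Conserve atomic number: 0 + Z = 57 + 1, so Z = 58.
Z = 58 is cerium, so the species is cerium-133.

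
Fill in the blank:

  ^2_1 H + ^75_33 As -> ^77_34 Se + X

Conserve mass number: 2 + 75 = 77 + A, so A = 0.
Conserve atomic number: 1 + 33 = 34 + Z, so Z = 0.
A = 0 and Z = 0 is ^0_0 γ — a gamma ray.

gamma ray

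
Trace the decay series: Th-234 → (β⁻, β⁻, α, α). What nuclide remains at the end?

Ra-226

Start: (A, Z) = (234, 90).
After β⁻: (234, 91).
After β⁻: (234, 92).
After α: (230, 90).
After α: (226, 88).
Z = 88 is radium.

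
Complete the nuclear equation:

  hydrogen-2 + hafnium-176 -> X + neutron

Ta-177

Conserve mass number: 2 + 176 = A + 1, so A = 177.
Conserve atomic number: 1 + 72 = Z + 0, so Z = 73.
Z = 73 is tantalum, so the species is tantalum-177.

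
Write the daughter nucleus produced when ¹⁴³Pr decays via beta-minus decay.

Nd-143

Beta-minus decay: mass number changes by +0, atomic number by +1.
A: 143 = 143; Z: 59 + 1 = 60.
Z = 60 is neodymium, so the daughter is ¹⁴³Nd.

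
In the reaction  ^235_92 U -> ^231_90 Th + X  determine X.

alpha particle

Conserve mass number: 235 = 231 + A, so A = 4.
Conserve atomic number: 92 = 90 + Z, so Z = 2.
A = 4 and Z = 2 is ^4_2 He — an alpha particle.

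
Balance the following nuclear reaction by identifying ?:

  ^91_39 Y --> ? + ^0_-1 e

Conserve mass number: 91 = A + 0, so A = 91.
Conserve atomic number: 39 = Z − 1, so Z = 40.
Z = 40 is zirconium, so the species is ^91_40 Zr.

Zr-91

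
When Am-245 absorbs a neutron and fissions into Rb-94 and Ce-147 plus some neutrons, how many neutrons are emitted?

Conserve mass number: 246 = 94 + 147 + k, so k = 246 − 241 = 5.
Check atomic number: 95 = 37 + 58 + 0 = 95. ✓

5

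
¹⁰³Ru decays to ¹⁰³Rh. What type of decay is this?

ΔA = 103 − 103 = 0; ΔZ = 45 − 44 = +1.
A is unchanged and Z rises by 1 — a neutron has become a proton (β⁻ decay).

beta-minus decay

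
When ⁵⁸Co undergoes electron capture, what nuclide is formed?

Electron capture: mass number changes by +0, atomic number by -1.
A: 58 = 58; Z: 27 − 1 = 26.
Z = 26 is iron, so the daughter is ⁵⁸Fe.

Fe-58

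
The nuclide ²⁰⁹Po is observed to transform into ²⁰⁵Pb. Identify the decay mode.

alpha decay

ΔA = 205 − 209 = -4; ΔZ = 82 − 84 = -2.
A drops by 4 and Z drops by 2 — the signature of alpha emission.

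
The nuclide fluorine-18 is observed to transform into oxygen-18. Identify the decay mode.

ΔA = 18 − 18 = 0; ΔZ = 8 − 9 = -1.
A is unchanged and Z drops by 1 — a proton has become a neutron (β⁺ emission or electron capture).

beta-plus decay or electron capture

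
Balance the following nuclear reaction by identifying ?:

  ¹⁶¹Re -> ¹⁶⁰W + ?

Conserve mass number: 161 = 160 + A, so A = 1.
Conserve atomic number: 75 = 74 + Z, so Z = 1.
A = 1 and Z = 1 is ¹H — a proton.

proton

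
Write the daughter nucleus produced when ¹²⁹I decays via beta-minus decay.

Xe-129

Beta-minus decay: mass number changes by +0, atomic number by +1.
A: 129 = 129; Z: 53 + 1 = 54.
Z = 54 is xenon, so the daughter is ¹²⁹Xe.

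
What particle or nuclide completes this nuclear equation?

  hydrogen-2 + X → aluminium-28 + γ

Conserve mass number: 2 + A = 28 + 0, so A = 26.
Conserve atomic number: 1 + Z = 13 + 0, so Z = 12.
Z = 12 is magnesium, so the species is magnesium-26.

Mg-26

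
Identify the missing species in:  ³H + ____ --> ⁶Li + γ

Conserve mass number: 3 + A = 6 + 0, so A = 3.
Conserve atomic number: 1 + Z = 3 + 0, so Z = 2.
Z = 2 is helium, so the species is ³He.

He-3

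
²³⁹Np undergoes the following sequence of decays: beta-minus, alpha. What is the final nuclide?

Start: (A, Z) = (239, 93).
After β⁻: (239, 94).
After α: (235, 92).
Z = 92 is uranium.

U-235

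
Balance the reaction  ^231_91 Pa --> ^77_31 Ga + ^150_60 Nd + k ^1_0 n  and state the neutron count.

Conserve mass number: 231 = 77 + 150 + k, so k = 231 − 227 = 4.
Check atomic number: 91 = 31 + 60 + 0 = 91. ✓

4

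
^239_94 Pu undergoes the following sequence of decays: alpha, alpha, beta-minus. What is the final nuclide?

Start: (A, Z) = (239, 94).
After α: (235, 92).
After α: (231, 90).
After β⁻: (231, 91).
Z = 91 is protactinium.

Pa-231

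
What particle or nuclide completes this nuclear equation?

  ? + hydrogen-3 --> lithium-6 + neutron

Conserve mass number: A + 3 = 6 + 1, so A = 4.
Conserve atomic number: Z + 1 = 3 + 0, so Z = 2.
A = 4 and Z = 2 is helium-4 — an alpha particle.

alpha particle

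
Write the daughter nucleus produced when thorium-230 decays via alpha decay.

Ra-226

Alpha decay: mass number changes by -4, atomic number by -2.
A: 230 − 4 = 226; Z: 90 − 2 = 88.
Z = 88 is radium, so the daughter is radium-226.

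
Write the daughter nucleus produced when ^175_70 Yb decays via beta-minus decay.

Lu-175

Beta-minus decay: mass number changes by +0, atomic number by +1.
A: 175 = 175; Z: 70 + 1 = 71.
Z = 71 is lutetium, so the daughter is ^175_71 Lu.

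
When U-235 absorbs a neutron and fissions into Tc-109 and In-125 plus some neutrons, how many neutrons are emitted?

2

Conserve mass number: 236 = 109 + 125 + k, so k = 236 − 234 = 2.
Check atomic number: 92 = 43 + 49 + 0 = 92. ✓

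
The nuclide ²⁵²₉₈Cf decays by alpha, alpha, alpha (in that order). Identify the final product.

Start: (A, Z) = (252, 98).
After α: (248, 96).
After α: (244, 94).
After α: (240, 92).
Z = 92 is uranium.

U-240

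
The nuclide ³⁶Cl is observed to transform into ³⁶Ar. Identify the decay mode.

ΔA = 36 − 36 = 0; ΔZ = 18 − 17 = +1.
A is unchanged and Z rises by 1 — a neutron has become a proton (β⁻ decay).

beta-minus decay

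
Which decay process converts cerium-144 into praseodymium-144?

beta-minus decay

ΔA = 144 − 144 = 0; ΔZ = 59 − 58 = +1.
A is unchanged and Z rises by 1 — a neutron has become a proton (β⁻ decay).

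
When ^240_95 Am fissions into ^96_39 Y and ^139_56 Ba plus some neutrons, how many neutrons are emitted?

Conserve mass number: 240 = 96 + 139 + k, so k = 240 − 235 = 5.
Check atomic number: 95 = 39 + 56 + 0 = 95. ✓

5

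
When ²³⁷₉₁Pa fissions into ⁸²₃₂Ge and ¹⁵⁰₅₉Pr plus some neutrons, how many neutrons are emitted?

5

Conserve mass number: 237 = 82 + 150 + k, so k = 237 − 232 = 5.
Check atomic number: 91 = 32 + 59 + 0 = 91. ✓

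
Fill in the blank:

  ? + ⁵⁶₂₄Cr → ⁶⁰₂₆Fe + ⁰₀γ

alpha particle

Conserve mass number: A + 56 = 60 + 0, so A = 4.
Conserve atomic number: Z + 24 = 26 + 0, so Z = 2.
A = 4 and Z = 2 is ⁴₂He — an alpha particle.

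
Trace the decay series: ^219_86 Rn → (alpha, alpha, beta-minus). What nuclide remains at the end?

Start: (A, Z) = (219, 86).
After α: (215, 84).
After α: (211, 82).
After β⁻: (211, 83).
Z = 83 is bismuth.

Bi-211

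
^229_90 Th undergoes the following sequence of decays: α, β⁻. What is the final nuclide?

Ac-225

Start: (A, Z) = (229, 90).
After α: (225, 88).
After β⁻: (225, 89).
Z = 89 is actinium.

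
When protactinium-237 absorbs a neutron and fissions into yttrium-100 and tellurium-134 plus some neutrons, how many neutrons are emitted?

Conserve mass number: 238 = 100 + 134 + k, so k = 238 − 234 = 4.
Check atomic number: 91 = 39 + 52 + 0 = 91. ✓

4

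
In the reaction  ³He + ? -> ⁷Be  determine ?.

alpha particle

Conserve mass number: 3 + A = 7, so A = 4.
Conserve atomic number: 2 + Z = 4, so Z = 2.
A = 4 and Z = 2 is ⁴He — an alpha particle.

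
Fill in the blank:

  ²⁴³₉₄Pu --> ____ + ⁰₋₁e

Conserve mass number: 243 = A + 0, so A = 243.
Conserve atomic number: 94 = Z − 1, so Z = 95.
Z = 95 is americium, so the species is ²⁴³₉₅Am.

Am-243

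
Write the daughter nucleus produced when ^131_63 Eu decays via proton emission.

Sm-130

Proton emission: mass number changes by -1, atomic number by -1.
A: 131 − 1 = 130; Z: 63 − 1 = 62.
Z = 62 is samarium, so the daughter is ^130_62 Sm.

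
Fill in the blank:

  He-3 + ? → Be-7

alpha particle

Conserve mass number: 3 + A = 7, so A = 4.
Conserve atomic number: 2 + Z = 4, so Z = 2.
A = 4 and Z = 2 is He-4 — an alpha particle.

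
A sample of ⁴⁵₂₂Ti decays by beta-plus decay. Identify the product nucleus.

Sc-45

Beta-plus decay: mass number changes by +0, atomic number by -1.
A: 45 = 45; Z: 22 − 1 = 21.
Z = 21 is scandium, so the daughter is ⁴⁵₂₁Sc.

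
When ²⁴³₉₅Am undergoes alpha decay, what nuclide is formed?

Alpha decay: mass number changes by -4, atomic number by -2.
A: 243 − 4 = 239; Z: 95 − 2 = 93.
Z = 93 is neptunium, so the daughter is ²³⁹₉₃Np.

Np-239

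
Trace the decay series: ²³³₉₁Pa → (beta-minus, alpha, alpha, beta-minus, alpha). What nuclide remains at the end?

Fr-221

Start: (A, Z) = (233, 91).
After β⁻: (233, 92).
After α: (229, 90).
After α: (225, 88).
After β⁻: (225, 89).
After α: (221, 87).
Z = 87 is francium.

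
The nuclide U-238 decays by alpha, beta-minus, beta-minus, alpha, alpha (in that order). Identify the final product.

Start: (A, Z) = (238, 92).
After α: (234, 90).
After β⁻: (234, 91).
After β⁻: (234, 92).
After α: (230, 90).
After α: (226, 88).
Z = 88 is radium.

Ra-226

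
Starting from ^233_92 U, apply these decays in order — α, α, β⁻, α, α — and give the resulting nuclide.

Start: (A, Z) = (233, 92).
After α: (229, 90).
After α: (225, 88).
After β⁻: (225, 89).
After α: (221, 87).
After α: (217, 85).
Z = 85 is astatine.

At-217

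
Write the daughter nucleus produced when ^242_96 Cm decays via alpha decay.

Alpha decay: mass number changes by -4, atomic number by -2.
A: 242 − 4 = 238; Z: 96 − 2 = 94.
Z = 94 is plutonium, so the daughter is ^238_94 Pu.

Pu-238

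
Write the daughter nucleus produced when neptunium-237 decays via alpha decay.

Alpha decay: mass number changes by -4, atomic number by -2.
A: 237 − 4 = 233; Z: 93 − 2 = 91.
Z = 91 is protactinium, so the daughter is protactinium-233.

Pa-233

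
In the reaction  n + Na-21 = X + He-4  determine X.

F-18

Conserve mass number: 1 + 21 = A + 4, so A = 18.
Conserve atomic number: 0 + 11 = Z + 2, so Z = 9.
Z = 9 is fluorine, so the species is F-18.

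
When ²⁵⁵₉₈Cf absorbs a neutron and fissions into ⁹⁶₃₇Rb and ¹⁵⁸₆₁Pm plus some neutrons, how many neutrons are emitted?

2

Conserve mass number: 256 = 96 + 158 + k, so k = 256 − 254 = 2.
Check atomic number: 98 = 37 + 61 + 0 = 98. ✓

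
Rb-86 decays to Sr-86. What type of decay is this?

ΔA = 86 − 86 = 0; ΔZ = 38 − 37 = +1.
A is unchanged and Z rises by 1 — a neutron has become a proton (β⁻ decay).

beta-minus decay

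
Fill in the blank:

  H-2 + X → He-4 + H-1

He-3

Conserve mass number: 2 + A = 4 + 1, so A = 3.
Conserve atomic number: 1 + Z = 2 + 1, so Z = 2.
Z = 2 is helium, so the species is He-3.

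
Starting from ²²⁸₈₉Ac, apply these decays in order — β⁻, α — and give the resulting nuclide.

Ra-224

Start: (A, Z) = (228, 89).
After β⁻: (228, 90).
After α: (224, 88).
Z = 88 is radium.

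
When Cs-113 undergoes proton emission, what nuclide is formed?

Xe-112

Proton emission: mass number changes by -1, atomic number by -1.
A: 113 − 1 = 112; Z: 55 − 1 = 54.
Z = 54 is xenon, so the daughter is Xe-112.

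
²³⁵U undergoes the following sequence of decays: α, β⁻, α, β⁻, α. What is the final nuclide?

Start: (A, Z) = (235, 92).
After α: (231, 90).
After β⁻: (231, 91).
After α: (227, 89).
After β⁻: (227, 90).
After α: (223, 88).
Z = 88 is radium.

Ra-223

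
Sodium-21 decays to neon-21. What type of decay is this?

beta-plus decay or electron capture

ΔA = 21 − 21 = 0; ΔZ = 10 − 11 = -1.
A is unchanged and Z drops by 1 — a proton has become a neutron (β⁺ emission or electron capture).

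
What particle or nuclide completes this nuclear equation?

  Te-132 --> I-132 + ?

Conserve mass number: 132 = 132 + A, so A = 0.
Conserve atomic number: 52 = 53 + Z, so Z = -1.
A = 0 and Z = -1 is e⁻ — a beta-minus particle.

beta-minus particle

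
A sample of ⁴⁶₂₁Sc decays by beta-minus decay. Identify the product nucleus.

Ti-46

Beta-minus decay: mass number changes by +0, atomic number by +1.
A: 46 = 46; Z: 21 + 1 = 22.
Z = 22 is titanium, so the daughter is ⁴⁶₂₂Ti.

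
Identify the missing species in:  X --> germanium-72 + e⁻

Ga-72

Conserve mass number: A = 72 + 0, so A = 72.
Conserve atomic number: Z = 32 − 1, so Z = 31.
Z = 31 is gallium, so the species is gallium-72.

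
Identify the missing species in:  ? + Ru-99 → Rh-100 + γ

Conserve mass number: A + 99 = 100 + 0, so A = 1.
Conserve atomic number: Z + 44 = 45 + 0, so Z = 1.
A = 1 and Z = 1 is H-1 — a proton.

proton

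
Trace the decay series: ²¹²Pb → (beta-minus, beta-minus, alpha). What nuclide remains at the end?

Start: (A, Z) = (212, 82).
After β⁻: (212, 83).
After β⁻: (212, 84).
After α: (208, 82).
Z = 82 is lead.

Pb-208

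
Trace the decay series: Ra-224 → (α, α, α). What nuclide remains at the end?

Start: (A, Z) = (224, 88).
After α: (220, 86).
After α: (216, 84).
After α: (212, 82).
Z = 82 is lead.

Pb-212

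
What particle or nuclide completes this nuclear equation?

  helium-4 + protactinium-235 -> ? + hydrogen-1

U-238

Conserve mass number: 4 + 235 = A + 1, so A = 238.
Conserve atomic number: 2 + 91 = Z + 1, so Z = 92.
Z = 92 is uranium, so the species is uranium-238.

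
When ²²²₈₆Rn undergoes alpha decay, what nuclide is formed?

Po-218

Alpha decay: mass number changes by -4, atomic number by -2.
A: 222 − 4 = 218; Z: 86 − 2 = 84.
Z = 84 is polonium, so the daughter is ²¹⁸₈₄Po.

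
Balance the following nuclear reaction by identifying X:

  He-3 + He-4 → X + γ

Be-7

Conserve mass number: 3 + 4 = A + 0, so A = 7.
Conserve atomic number: 2 + 2 = Z + 0, so Z = 4.
Z = 4 is beryllium, so the species is Be-7.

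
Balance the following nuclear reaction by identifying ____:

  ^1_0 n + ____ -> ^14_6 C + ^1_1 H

Conserve mass number: 1 + A = 14 + 1, so A = 14.
Conserve atomic number: 0 + Z = 6 + 1, so Z = 7.
Z = 7 is nitrogen, so the species is ^14_7 N.

N-14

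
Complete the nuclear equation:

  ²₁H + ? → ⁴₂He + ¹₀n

Conserve mass number: 2 + A = 4 + 1, so A = 3.
Conserve atomic number: 1 + Z = 2 + 0, so Z = 1.
A = 3 and Z = 1 is ³₁H — a triton.

triton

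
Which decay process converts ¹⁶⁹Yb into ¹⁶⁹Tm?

beta-plus decay or electron capture

ΔA = 169 − 169 = 0; ΔZ = 69 − 70 = -1.
A is unchanged and Z drops by 1 — a proton has become a neutron (β⁺ emission or electron capture).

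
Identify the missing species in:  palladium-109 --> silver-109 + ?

beta-minus particle

Conserve mass number: 109 = 109 + A, so A = 0.
Conserve atomic number: 46 = 47 + Z, so Z = -1.
A = 0 and Z = -1 is e⁻ — a beta-minus particle.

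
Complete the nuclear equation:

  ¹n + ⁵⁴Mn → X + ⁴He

V-51

Conserve mass number: 1 + 54 = A + 4, so A = 51.
Conserve atomic number: 0 + 25 = Z + 2, so Z = 23.
Z = 23 is vanadium, so the species is ⁵¹V.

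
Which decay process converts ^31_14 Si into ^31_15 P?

ΔA = 31 − 31 = 0; ΔZ = 15 − 14 = +1.
A is unchanged and Z rises by 1 — a neutron has become a proton (β⁻ decay).

beta-minus decay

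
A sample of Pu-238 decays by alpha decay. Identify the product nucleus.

Alpha decay: mass number changes by -4, atomic number by -2.
A: 238 − 4 = 234; Z: 94 − 2 = 92.
Z = 92 is uranium, so the daughter is U-234.

U-234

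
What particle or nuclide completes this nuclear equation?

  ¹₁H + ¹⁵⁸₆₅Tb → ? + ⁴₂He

Gd-155

Conserve mass number: 1 + 158 = A + 4, so A = 155.
Conserve atomic number: 1 + 65 = Z + 2, so Z = 64.
Z = 64 is gadolinium, so the species is ¹⁵⁵₆₄Gd.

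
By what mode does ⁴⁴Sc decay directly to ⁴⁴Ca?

beta-plus decay or electron capture

ΔA = 44 − 44 = 0; ΔZ = 20 − 21 = -1.
A is unchanged and Z drops by 1 — a proton has become a neutron (β⁺ emission or electron capture).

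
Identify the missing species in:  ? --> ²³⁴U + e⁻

Conserve mass number: A = 234 + 0, so A = 234.
Conserve atomic number: Z = 92 − 1, so Z = 91.
Z = 91 is protactinium, so the species is ²³⁴Pa.

Pa-234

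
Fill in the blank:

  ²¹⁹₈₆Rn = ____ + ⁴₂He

Conserve mass number: 219 = A + 4, so A = 215.
Conserve atomic number: 86 = Z + 2, so Z = 84.
Z = 84 is polonium, so the species is ²¹⁵₈₄Po.

Po-215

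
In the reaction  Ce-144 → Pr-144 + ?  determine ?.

beta-minus particle

Conserve mass number: 144 = 144 + A, so A = 0.
Conserve atomic number: 58 = 59 + Z, so Z = -1.
A = 0 and Z = -1 is e⁻ — a beta-minus particle.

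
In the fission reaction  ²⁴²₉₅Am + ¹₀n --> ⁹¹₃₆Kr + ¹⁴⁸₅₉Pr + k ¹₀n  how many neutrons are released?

Conserve mass number: 243 = 91 + 148 + k, so k = 243 − 239 = 4.
Check atomic number: 95 = 36 + 59 + 0 = 95. ✓

4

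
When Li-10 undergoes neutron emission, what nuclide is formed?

Li-9

Neutron emission: mass number changes by -1, atomic number by +0.
A: 10 − 1 = 9; Z: 3 = 3.
Z = 3 is lithium, so the daughter is Li-9.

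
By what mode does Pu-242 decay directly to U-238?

ΔA = 238 − 242 = -4; ΔZ = 92 − 94 = -2.
A drops by 4 and Z drops by 2 — the signature of alpha emission.

alpha decay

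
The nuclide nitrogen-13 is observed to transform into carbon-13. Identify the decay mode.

ΔA = 13 − 13 = 0; ΔZ = 6 − 7 = -1.
A is unchanged and Z drops by 1 — a proton has become a neutron (β⁺ emission or electron capture).

beta-plus decay or electron capture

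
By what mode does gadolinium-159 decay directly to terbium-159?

beta-minus decay

ΔA = 159 − 159 = 0; ΔZ = 65 − 64 = +1.
A is unchanged and Z rises by 1 — a neutron has become a proton (β⁻ decay).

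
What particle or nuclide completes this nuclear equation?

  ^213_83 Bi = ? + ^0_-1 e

Po-213

Conserve mass number: 213 = A + 0, so A = 213.
Conserve atomic number: 83 = Z − 1, so Z = 84.
Z = 84 is polonium, so the species is ^213_84 Po.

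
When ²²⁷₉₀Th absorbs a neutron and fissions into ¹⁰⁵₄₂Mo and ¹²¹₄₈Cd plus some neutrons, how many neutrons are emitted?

Conserve mass number: 228 = 105 + 121 + k, so k = 228 − 226 = 2.
Check atomic number: 90 = 42 + 48 + 0 = 90. ✓

2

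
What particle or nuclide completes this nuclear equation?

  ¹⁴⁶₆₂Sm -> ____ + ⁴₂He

Nd-142

Conserve mass number: 146 = A + 4, so A = 142.
Conserve atomic number: 62 = Z + 2, so Z = 60.
Z = 60 is neodymium, so the species is ¹⁴²₆₀Nd.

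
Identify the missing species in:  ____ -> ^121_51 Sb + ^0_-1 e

Sn-121

Conserve mass number: A = 121 + 0, so A = 121.
Conserve atomic number: Z = 51 − 1, so Z = 50.
Z = 50 is tin, so the species is ^121_50 Sn.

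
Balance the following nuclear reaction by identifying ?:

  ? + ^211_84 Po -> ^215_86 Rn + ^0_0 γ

alpha particle

Conserve mass number: A + 211 = 215 + 0, so A = 4.
Conserve atomic number: Z + 84 = 86 + 0, so Z = 2.
A = 4 and Z = 2 is ^4_2 He — an alpha particle.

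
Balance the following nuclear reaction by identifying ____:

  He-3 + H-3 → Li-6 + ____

Conserve mass number: 3 + 3 = 6 + A, so A = 0.
Conserve atomic number: 2 + 1 = 3 + Z, so Z = 0.
A = 0 and Z = 0 is γ — a gamma ray.

gamma ray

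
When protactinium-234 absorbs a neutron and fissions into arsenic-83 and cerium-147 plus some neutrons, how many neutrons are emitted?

5

Conserve mass number: 235 = 83 + 147 + k, so k = 235 − 230 = 5.
Check atomic number: 91 = 33 + 58 + 0 = 91. ✓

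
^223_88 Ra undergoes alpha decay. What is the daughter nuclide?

Alpha decay: mass number changes by -4, atomic number by -2.
A: 223 − 4 = 219; Z: 88 − 2 = 86.
Z = 86 is radon, so the daughter is ^219_86 Rn.

Rn-219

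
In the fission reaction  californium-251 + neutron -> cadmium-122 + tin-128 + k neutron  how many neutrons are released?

Conserve mass number: 252 = 122 + 128 + k, so k = 252 − 250 = 2.
Check atomic number: 98 = 48 + 50 + 0 = 98. ✓

2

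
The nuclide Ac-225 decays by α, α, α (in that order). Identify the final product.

Bi-213

Start: (A, Z) = (225, 89).
After α: (221, 87).
After α: (217, 85).
After α: (213, 83).
Z = 83 is bismuth.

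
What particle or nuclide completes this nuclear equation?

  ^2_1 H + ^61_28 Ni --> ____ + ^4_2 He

Co-59

Conserve mass number: 2 + 61 = A + 4, so A = 59.
Conserve atomic number: 1 + 28 = Z + 2, so Z = 27.
Z = 27 is cobalt, so the species is ^59_27 Co.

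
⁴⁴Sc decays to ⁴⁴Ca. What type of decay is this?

ΔA = 44 − 44 = 0; ΔZ = 20 − 21 = -1.
A is unchanged and Z drops by 1 — a proton has become a neutron (β⁺ emission or electron capture).

beta-plus decay or electron capture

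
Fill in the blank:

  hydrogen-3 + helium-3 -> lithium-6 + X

Conserve mass number: 3 + 3 = 6 + A, so A = 0.
Conserve atomic number: 1 + 2 = 3 + Z, so Z = 0.
A = 0 and Z = 0 is γ — a gamma ray.

gamma ray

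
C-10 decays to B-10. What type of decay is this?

ΔA = 10 − 10 = 0; ΔZ = 5 − 6 = -1.
A is unchanged and Z drops by 1 — a proton has become a neutron (β⁺ emission or electron capture).

beta-plus decay or electron capture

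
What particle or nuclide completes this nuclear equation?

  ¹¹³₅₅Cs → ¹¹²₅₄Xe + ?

proton

Conserve mass number: 113 = 112 + A, so A = 1.
Conserve atomic number: 55 = 54 + Z, so Z = 1.
A = 1 and Z = 1 is ¹₁H — a proton.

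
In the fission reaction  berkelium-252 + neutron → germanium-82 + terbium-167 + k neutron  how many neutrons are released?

Conserve mass number: 253 = 82 + 167 + k, so k = 253 − 249 = 4.
Check atomic number: 97 = 32 + 65 + 0 = 97. ✓

4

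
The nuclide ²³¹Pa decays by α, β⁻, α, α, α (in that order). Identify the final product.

Start: (A, Z) = (231, 91).
After α: (227, 89).
After β⁻: (227, 90).
After α: (223, 88).
After α: (219, 86).
After α: (215, 84).
Z = 84 is polonium.

Po-215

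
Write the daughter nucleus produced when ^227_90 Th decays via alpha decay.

Ra-223

Alpha decay: mass number changes by -4, atomic number by -2.
A: 227 − 4 = 223; Z: 90 − 2 = 88.
Z = 88 is radium, so the daughter is ^223_88 Ra.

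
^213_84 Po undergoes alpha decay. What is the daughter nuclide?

Alpha decay: mass number changes by -4, atomic number by -2.
A: 213 − 4 = 209; Z: 84 − 2 = 82.
Z = 82 is lead, so the daughter is ^209_82 Pb.

Pb-209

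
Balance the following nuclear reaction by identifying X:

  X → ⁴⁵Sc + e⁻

Conserve mass number: A = 45 + 0, so A = 45.
Conserve atomic number: Z = 21 − 1, so Z = 20.
Z = 20 is calcium, so the species is ⁴⁵Ca.

Ca-45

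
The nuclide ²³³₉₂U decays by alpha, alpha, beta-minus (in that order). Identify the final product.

Ac-225

Start: (A, Z) = (233, 92).
After α: (229, 90).
After α: (225, 88).
After β⁻: (225, 89).
Z = 89 is actinium.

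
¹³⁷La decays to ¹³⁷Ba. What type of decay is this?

beta-plus decay or electron capture

ΔA = 137 − 137 = 0; ΔZ = 56 − 57 = -1.
A is unchanged and Z drops by 1 — a proton has become a neutron (β⁺ emission or electron capture).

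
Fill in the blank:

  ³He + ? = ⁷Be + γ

Conserve mass number: 3 + A = 7 + 0, so A = 4.
Conserve atomic number: 2 + Z = 4 + 0, so Z = 2.
A = 4 and Z = 2 is ⁴He — an alpha particle.

alpha particle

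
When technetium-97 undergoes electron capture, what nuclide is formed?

Electron capture: mass number changes by +0, atomic number by -1.
A: 97 = 97; Z: 43 − 1 = 42.
Z = 42 is molybdenum, so the daughter is molybdenum-97.

Mo-97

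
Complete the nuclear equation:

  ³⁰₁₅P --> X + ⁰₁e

Si-30

Conserve mass number: 30 = A + 0, so A = 30.
Conserve atomic number: 15 = Z + 1, so Z = 14.
Z = 14 is silicon, so the species is ³⁰₁₄Si.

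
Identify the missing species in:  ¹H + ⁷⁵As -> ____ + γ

Conserve mass number: 1 + 75 = A + 0, so A = 76.
Conserve atomic number: 1 + 33 = Z + 0, so Z = 34.
Z = 34 is selenium, so the species is ⁷⁶Se.

Se-76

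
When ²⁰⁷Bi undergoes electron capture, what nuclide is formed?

Electron capture: mass number changes by +0, atomic number by -1.
A: 207 = 207; Z: 83 − 1 = 82.
Z = 82 is lead, so the daughter is ²⁰⁷Pb.

Pb-207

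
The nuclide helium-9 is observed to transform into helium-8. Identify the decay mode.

ΔA = 8 − 9 = -1; ΔZ = 2 − 2 = +0.
A drops by 1 with Z unchanged — a neutron was emitted.

neutron emission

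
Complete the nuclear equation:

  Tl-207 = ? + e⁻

Conserve mass number: 207 = A + 0, so A = 207.
Conserve atomic number: 81 = Z − 1, so Z = 82.
Z = 82 is lead, so the species is Pb-207.

Pb-207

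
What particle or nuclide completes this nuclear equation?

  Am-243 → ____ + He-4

Conserve mass number: 243 = A + 4, so A = 239.
Conserve atomic number: 95 = Z + 2, so Z = 93.
Z = 93 is neptunium, so the species is Np-239.

Np-239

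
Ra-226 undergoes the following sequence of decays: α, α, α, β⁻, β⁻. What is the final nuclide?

Po-214

Start: (A, Z) = (226, 88).
After α: (222, 86).
After α: (218, 84).
After α: (214, 82).
After β⁻: (214, 83).
After β⁻: (214, 84).
Z = 84 is polonium.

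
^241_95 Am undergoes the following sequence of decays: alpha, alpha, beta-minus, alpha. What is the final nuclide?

Th-229

Start: (A, Z) = (241, 95).
After α: (237, 93).
After α: (233, 91).
After β⁻: (233, 92).
After α: (229, 90).
Z = 90 is thorium.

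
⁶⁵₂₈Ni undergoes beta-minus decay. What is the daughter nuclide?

Beta-minus decay: mass number changes by +0, atomic number by +1.
A: 65 = 65; Z: 28 + 1 = 29.
Z = 29 is copper, so the daughter is ⁶⁵₂₉Cu.

Cu-65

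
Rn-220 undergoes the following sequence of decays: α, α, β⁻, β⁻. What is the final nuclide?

Po-212

Start: (A, Z) = (220, 86).
After α: (216, 84).
After α: (212, 82).
After β⁻: (212, 83).
After β⁻: (212, 84).
Z = 84 is polonium.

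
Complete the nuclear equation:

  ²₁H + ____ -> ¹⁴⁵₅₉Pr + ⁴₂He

Conserve mass number: 2 + A = 145 + 4, so A = 147.
Conserve atomic number: 1 + Z = 59 + 2, so Z = 60.
Z = 60 is neodymium, so the species is ¹⁴⁷₆₀Nd.

Nd-147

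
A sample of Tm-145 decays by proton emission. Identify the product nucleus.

Proton emission: mass number changes by -1, atomic number by -1.
A: 145 − 1 = 144; Z: 69 − 1 = 68.
Z = 68 is erbium, so the daughter is Er-144.

Er-144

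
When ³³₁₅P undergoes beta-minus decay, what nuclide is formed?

S-33

Beta-minus decay: mass number changes by +0, atomic number by +1.
A: 33 = 33; Z: 15 + 1 = 16.
Z = 16 is sulfur, so the daughter is ³³₁₆S.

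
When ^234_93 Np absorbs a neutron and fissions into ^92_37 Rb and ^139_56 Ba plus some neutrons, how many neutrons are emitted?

4

Conserve mass number: 235 = 92 + 139 + k, so k = 235 − 231 = 4.
Check atomic number: 93 = 37 + 56 + 0 = 93. ✓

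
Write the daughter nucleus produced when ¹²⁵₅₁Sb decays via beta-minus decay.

Te-125

Beta-minus decay: mass number changes by +0, atomic number by +1.
A: 125 = 125; Z: 51 + 1 = 52.
Z = 52 is tellurium, so the daughter is ¹²⁵₅₂Te.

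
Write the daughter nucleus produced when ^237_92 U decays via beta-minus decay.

Beta-minus decay: mass number changes by +0, atomic number by +1.
A: 237 = 237; Z: 92 + 1 = 93.
Z = 93 is neptunium, so the daughter is ^237_93 Np.

Np-237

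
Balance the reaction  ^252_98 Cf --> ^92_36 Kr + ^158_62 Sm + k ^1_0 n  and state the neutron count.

2

Conserve mass number: 252 = 92 + 158 + k, so k = 252 − 250 = 2.
Check atomic number: 98 = 36 + 62 + 0 = 98. ✓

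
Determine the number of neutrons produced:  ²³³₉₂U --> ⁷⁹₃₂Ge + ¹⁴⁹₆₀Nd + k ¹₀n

5

Conserve mass number: 233 = 79 + 149 + k, so k = 233 − 228 = 5.
Check atomic number: 92 = 32 + 60 + 0 = 92. ✓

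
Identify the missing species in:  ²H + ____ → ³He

Conserve mass number: 2 + A = 3, so A = 1.
Conserve atomic number: 1 + Z = 2, so Z = 1.
A = 1 and Z = 1 is ¹H — a proton.

proton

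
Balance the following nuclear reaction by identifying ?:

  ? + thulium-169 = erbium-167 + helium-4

Conserve mass number: A + 169 = 167 + 4, so A = 2.
Conserve atomic number: Z + 69 = 68 + 2, so Z = 1.
A = 2 and Z = 1 is hydrogen-2 — a deuteron.

deuteron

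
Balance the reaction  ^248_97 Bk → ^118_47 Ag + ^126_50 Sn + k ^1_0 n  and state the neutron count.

4

Conserve mass number: 248 = 118 + 126 + k, so k = 248 − 244 = 4.
Check atomic number: 97 = 47 + 50 + 0 = 97. ✓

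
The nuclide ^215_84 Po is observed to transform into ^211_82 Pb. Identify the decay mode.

alpha decay

ΔA = 211 − 215 = -4; ΔZ = 82 − 84 = -2.
A drops by 4 and Z drops by 2 — the signature of alpha emission.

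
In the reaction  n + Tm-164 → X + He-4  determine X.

Ho-161

Conserve mass number: 1 + 164 = A + 4, so A = 161.
Conserve atomic number: 0 + 69 = Z + 2, so Z = 67.
Z = 67 is holmium, so the species is Ho-161.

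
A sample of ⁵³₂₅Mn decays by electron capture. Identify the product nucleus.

Electron capture: mass number changes by +0, atomic number by -1.
A: 53 = 53; Z: 25 − 1 = 24.
Z = 24 is chromium, so the daughter is ⁵³₂₄Cr.

Cr-53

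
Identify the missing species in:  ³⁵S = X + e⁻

Cl-35

Conserve mass number: 35 = A + 0, so A = 35.
Conserve atomic number: 16 = Z − 1, so Z = 17.
Z = 17 is chlorine, so the species is ³⁵Cl.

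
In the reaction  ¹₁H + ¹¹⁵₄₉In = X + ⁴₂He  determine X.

Cd-112

Conserve mass number: 1 + 115 = A + 4, so A = 112.
Conserve atomic number: 1 + 49 = Z + 2, so Z = 48.
Z = 48 is cadmium, so the species is ¹¹²₄₈Cd.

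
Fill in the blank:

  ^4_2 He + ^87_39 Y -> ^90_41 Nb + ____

neutron

Conserve mass number: 4 + 87 = 90 + A, so A = 1.
Conserve atomic number: 2 + 39 = 41 + Z, so Z = 0.
A = 1 and Z = 0 is ^1_0 n — a neutron.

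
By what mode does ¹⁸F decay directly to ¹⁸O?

beta-plus decay or electron capture

ΔA = 18 − 18 = 0; ΔZ = 8 − 9 = -1.
A is unchanged and Z drops by 1 — a proton has become a neutron (β⁺ emission or electron capture).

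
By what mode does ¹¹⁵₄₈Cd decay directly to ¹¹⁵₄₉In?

ΔA = 115 − 115 = 0; ΔZ = 49 − 48 = +1.
A is unchanged and Z rises by 1 — a neutron has become a proton (β⁻ decay).

beta-minus decay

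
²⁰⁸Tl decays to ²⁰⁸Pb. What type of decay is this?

beta-minus decay

ΔA = 208 − 208 = 0; ΔZ = 82 − 81 = +1.
A is unchanged and Z rises by 1 — a neutron has become a proton (β⁻ decay).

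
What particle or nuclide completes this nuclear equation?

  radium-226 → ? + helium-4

Conserve mass number: 226 = A + 4, so A = 222.
Conserve atomic number: 88 = Z + 2, so Z = 86.
Z = 86 is radon, so the species is radon-222.

Rn-222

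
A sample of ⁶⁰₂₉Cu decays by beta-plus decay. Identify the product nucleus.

Ni-60

Beta-plus decay: mass number changes by +0, atomic number by -1.
A: 60 = 60; Z: 29 − 1 = 28.
Z = 28 is nickel, so the daughter is ⁶⁰₂₈Ni.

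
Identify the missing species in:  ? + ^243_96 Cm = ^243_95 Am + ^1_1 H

neutron

Conserve mass number: A + 243 = 243 + 1, so A = 1.
Conserve atomic number: Z + 96 = 95 + 1, so Z = 0.
A = 1 and Z = 0 is ^1_0 n — a neutron.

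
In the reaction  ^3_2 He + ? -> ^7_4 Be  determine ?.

alpha particle

Conserve mass number: 3 + A = 7, so A = 4.
Conserve atomic number: 2 + Z = 4, so Z = 2.
A = 4 and Z = 2 is ^4_2 He — an alpha particle.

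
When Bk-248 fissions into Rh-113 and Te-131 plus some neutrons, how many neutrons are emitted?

4

Conserve mass number: 248 = 113 + 131 + k, so k = 248 − 244 = 4.
Check atomic number: 97 = 45 + 52 + 0 = 97. ✓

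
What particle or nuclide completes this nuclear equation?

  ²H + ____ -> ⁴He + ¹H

He-3

Conserve mass number: 2 + A = 4 + 1, so A = 3.
Conserve atomic number: 1 + Z = 2 + 1, so Z = 2.
Z = 2 is helium, so the species is ³He.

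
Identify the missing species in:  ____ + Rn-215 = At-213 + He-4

deuteron

Conserve mass number: A + 215 = 213 + 4, so A = 2.
Conserve atomic number: Z + 86 = 85 + 2, so Z = 1.
A = 2 and Z = 1 is H-2 — a deuteron.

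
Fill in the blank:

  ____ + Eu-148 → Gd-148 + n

Conserve mass number: A + 148 = 148 + 1, so A = 1.
Conserve atomic number: Z + 63 = 64 + 0, so Z = 1.
A = 1 and Z = 1 is H-1 — a proton.

proton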